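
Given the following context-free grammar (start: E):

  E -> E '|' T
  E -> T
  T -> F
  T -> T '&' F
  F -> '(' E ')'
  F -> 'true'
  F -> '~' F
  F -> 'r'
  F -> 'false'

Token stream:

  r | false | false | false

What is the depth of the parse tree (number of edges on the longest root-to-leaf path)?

[E [E [E [E [T [F r]]] | [T [F false]]] | [T [F false]]] | [T [F false]]]

6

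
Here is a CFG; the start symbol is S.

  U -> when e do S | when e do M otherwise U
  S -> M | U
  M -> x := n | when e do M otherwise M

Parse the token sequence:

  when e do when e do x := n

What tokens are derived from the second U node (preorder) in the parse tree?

[S [U when e do [S [U when e do [S [M x := n]]]]]]

when e do x := n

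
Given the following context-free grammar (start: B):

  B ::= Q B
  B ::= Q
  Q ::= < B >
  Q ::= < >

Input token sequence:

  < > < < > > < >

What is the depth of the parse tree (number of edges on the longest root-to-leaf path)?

[B [Q < >] [B [Q < [B [Q < >]] >] [B [Q < >]]]]

5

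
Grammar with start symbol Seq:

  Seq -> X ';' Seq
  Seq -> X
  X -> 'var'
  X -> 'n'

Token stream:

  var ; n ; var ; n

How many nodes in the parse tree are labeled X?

4

[Seq [X var] ; [Seq [X n] ; [Seq [X var] ; [Seq [X n]]]]]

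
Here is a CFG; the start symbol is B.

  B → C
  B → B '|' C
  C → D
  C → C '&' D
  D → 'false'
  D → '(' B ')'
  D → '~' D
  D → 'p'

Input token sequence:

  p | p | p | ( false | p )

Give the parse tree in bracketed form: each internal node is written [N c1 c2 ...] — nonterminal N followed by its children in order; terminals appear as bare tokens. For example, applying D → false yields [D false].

[B [B [B [B [C [D p]]] | [C [D p]]] | [C [D p]]] | [C [D ( [B [B [C [D false]]] | [C [D p]]] )]]]

B
B | C
B | C | C
B | C | C | C
C | C | C | C
D | C | C | C
p | C | C | C
p | D | C | C
p | p | C | C
p | p | D | C
p | p | p | C
p | p | p | D
p | p | p | ( B )
p | p | p | ( B | C )
p | p | p | ( C | C )
p | p | p | ( D | C )
p | p | p | ( false | C )
p | p | p | ( false | D )
p | p | p | ( false | p )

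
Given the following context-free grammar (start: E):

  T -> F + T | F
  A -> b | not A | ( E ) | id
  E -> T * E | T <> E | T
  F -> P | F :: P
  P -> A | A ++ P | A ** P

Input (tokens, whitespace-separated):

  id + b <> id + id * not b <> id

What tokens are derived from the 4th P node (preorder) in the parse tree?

[E [T [F [P [A id]]] + [T [F [P [A b]]]]] <> [E [T [F [P [A id]]] + [T [F [P [A id]]]]] * [E [T [F [P [A not [A b]]]]] <> [E [T [F [P [A id]]]]]]]]

id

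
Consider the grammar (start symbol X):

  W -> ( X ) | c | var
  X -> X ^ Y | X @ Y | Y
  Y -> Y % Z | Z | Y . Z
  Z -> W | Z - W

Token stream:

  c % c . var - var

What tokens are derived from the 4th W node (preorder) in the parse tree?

[X [Y [Y [Y [Z [W c]]] % [Z [W c]]] . [Z [Z [W var]] - [W var]]]]

var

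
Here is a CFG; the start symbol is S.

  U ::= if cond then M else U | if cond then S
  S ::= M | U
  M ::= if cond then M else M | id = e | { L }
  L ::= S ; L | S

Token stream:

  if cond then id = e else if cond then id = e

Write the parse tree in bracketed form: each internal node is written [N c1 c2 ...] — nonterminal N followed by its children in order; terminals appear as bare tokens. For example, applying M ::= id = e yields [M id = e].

S
U
if cond then M else U
if cond then id = e else U
if cond then id = e else if cond then S
if cond then id = e else if cond then M
if cond then id = e else if cond then id = e

[S [U if cond then [M id = e] else [U if cond then [S [M id = e]]]]]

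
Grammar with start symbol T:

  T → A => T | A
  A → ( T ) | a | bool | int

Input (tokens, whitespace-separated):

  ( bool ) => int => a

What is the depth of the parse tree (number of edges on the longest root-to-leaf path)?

[T [A ( [T [A bool]] )] => [T [A int] => [T [A a]]]]

4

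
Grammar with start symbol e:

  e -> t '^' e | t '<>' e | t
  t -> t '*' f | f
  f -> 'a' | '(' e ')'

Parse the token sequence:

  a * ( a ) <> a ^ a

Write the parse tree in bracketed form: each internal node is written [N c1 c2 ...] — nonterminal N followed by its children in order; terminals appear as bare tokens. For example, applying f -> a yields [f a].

[e [t [t [f a]] * [f ( [e [t [f a]]] )]] <> [e [t [f a]] ^ [e [t [f a]]]]]

e
t <> e
t * f <> e
f * f <> e
a * f <> e
a * ( e ) <> e
a * ( t ) <> e
a * ( f ) <> e
a * ( a ) <> e
a * ( a ) <> t ^ e
a * ( a ) <> f ^ e
a * ( a ) <> a ^ e
a * ( a ) <> a ^ t
a * ( a ) <> a ^ f
a * ( a ) <> a ^ a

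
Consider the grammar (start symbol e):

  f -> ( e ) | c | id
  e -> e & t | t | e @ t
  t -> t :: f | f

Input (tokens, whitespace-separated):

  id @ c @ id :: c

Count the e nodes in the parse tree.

3

[e [e [e [t [f id]]] @ [t [f c]]] @ [t [t [f id]] :: [f c]]]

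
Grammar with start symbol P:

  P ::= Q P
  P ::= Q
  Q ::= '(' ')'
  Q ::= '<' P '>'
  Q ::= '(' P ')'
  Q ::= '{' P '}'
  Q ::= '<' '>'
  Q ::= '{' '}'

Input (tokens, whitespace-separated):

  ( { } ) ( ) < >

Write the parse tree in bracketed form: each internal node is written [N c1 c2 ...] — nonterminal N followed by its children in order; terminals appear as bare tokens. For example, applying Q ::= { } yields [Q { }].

[P [Q ( [P [Q { }]] )] [P [Q ( )] [P [Q < >]]]]

P
Q P
( P ) P
( Q ) P
( { } ) P
( { } ) Q P
( { } ) ( ) P
( { } ) ( ) Q
( { } ) ( ) < >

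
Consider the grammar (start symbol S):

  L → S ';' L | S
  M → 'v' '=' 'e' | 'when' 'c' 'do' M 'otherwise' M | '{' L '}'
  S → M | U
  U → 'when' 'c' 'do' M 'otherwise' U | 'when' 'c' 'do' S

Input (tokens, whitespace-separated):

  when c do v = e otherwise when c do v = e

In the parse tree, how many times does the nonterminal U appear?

2

[S [U when c do [M v = e] otherwise [U when c do [S [M v = e]]]]]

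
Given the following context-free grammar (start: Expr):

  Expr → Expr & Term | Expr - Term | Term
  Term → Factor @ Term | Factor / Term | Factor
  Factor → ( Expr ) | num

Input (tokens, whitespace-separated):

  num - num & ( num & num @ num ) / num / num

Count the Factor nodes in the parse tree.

[Expr [Expr [Expr [Term [Factor num]]] - [Term [Factor num]]] & [Term [Factor ( [Expr [Expr [Term [Factor num]]] & [Term [Factor num] @ [Term [Factor num]]]] )] / [Term [Factor num] / [Term [Factor num]]]]]

8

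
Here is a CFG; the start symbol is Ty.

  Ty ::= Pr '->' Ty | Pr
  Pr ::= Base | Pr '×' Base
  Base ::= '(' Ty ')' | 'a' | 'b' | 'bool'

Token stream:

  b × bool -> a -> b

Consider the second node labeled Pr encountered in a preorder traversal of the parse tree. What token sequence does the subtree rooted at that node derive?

[Ty [Pr [Pr [Base b]] × [Base bool]] -> [Ty [Pr [Base a]] -> [Ty [Pr [Base b]]]]]

b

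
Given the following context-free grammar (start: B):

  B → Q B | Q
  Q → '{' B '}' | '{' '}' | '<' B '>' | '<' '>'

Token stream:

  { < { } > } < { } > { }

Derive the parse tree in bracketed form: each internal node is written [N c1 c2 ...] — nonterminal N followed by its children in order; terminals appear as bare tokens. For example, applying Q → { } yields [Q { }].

B
Q B
{ B } B
{ Q } B
{ < B > } B
{ < Q > } B
{ < { } > } B
{ < { } > } Q B
{ < { } > } < B > B
{ < { } > } < Q > B
{ < { } > } < { } > B
{ < { } > } < { } > Q
{ < { } > } < { } > { }

[B [Q { [B [Q < [B [Q { }]] >]] }] [B [Q < [B [Q { }]] >] [B [Q { }]]]]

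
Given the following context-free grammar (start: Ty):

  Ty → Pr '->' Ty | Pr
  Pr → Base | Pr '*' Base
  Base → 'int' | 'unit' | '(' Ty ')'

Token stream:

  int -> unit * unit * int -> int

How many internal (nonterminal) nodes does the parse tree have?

[Ty [Pr [Base int]] -> [Ty [Pr [Pr [Pr [Base unit]] * [Base unit]] * [Base int]] -> [Ty [Pr [Base int]]]]]

13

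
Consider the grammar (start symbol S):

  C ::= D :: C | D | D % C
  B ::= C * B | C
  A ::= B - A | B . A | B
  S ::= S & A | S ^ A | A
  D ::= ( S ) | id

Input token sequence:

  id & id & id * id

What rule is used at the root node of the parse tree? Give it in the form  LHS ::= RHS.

[S [S [S [A [B [C [D id]]]]] & [A [B [C [D id]]]]] & [A [B [C [D id]] * [B [C [D id]]]]]]

S ::= S & A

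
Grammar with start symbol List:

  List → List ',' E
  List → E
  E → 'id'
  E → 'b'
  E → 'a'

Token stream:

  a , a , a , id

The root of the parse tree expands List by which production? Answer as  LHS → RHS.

[List [List [List [List [E a]] , [E a]] , [E a]] , [E id]]

List → List ',' E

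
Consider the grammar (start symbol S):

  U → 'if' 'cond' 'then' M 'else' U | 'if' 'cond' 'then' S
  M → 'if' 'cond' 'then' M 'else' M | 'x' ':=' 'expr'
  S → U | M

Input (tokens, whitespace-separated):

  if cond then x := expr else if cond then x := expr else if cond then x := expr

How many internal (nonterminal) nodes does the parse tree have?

[S [U if cond then [M x := expr] else [U if cond then [M x := expr] else [U if cond then [S [M x := expr]]]]]]

8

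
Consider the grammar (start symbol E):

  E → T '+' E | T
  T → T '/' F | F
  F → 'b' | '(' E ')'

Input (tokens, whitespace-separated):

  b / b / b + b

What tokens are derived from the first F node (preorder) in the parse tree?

b

[E [T [T [T [F b]] / [F b]] / [F b]] + [E [T [F b]]]]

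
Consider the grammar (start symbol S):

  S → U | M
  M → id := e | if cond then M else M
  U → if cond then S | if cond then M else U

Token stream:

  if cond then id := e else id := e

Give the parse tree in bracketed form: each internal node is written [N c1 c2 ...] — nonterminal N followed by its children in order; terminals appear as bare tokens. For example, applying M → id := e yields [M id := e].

[S [M if cond then [M id := e] else [M id := e]]]

S
M
if cond then M else M
if cond then id := e else M
if cond then id := e else id := e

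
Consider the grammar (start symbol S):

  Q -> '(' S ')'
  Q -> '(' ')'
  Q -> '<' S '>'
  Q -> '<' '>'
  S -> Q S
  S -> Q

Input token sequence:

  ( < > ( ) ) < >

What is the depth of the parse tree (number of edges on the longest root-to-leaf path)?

[S [Q ( [S [Q < >] [S [Q ( )]]] )] [S [Q < >]]]

5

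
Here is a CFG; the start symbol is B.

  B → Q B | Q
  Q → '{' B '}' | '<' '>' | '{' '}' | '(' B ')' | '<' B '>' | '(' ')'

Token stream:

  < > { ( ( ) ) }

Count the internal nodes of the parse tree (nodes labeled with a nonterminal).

8

[B [Q < >] [B [Q { [B [Q ( [B [Q ( )]] )]] }]]]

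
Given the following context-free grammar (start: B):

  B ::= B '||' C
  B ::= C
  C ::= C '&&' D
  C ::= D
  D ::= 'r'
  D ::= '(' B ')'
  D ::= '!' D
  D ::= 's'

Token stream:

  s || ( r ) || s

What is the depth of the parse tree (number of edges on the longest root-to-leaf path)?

[B [B [B [C [D s]]] || [C [D ( [B [C [D r]]] )]]] || [C [D s]]]

7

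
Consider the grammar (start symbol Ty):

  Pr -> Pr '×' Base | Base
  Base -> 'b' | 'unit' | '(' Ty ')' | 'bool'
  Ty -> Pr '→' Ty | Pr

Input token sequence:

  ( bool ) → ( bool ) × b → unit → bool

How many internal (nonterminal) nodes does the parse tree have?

[Ty [Pr [Base ( [Ty [Pr [Base bool]]] )]] → [Ty [Pr [Pr [Base ( [Ty [Pr [Base bool]]] )]] × [Base b]] → [Ty [Pr [Base unit]] → [Ty [Pr [Base bool]]]]]]

20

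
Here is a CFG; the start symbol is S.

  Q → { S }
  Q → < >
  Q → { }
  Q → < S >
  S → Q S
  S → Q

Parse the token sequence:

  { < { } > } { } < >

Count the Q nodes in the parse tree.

5

[S [Q { [S [Q < [S [Q { }]] >]] }] [S [Q { }] [S [Q < >]]]]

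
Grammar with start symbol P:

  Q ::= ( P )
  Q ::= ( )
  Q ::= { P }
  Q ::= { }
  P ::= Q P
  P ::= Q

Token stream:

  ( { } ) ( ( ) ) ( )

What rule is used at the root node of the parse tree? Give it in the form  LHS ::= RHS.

[P [Q ( [P [Q { }]] )] [P [Q ( [P [Q ( )]] )] [P [Q ( )]]]]

P ::= Q P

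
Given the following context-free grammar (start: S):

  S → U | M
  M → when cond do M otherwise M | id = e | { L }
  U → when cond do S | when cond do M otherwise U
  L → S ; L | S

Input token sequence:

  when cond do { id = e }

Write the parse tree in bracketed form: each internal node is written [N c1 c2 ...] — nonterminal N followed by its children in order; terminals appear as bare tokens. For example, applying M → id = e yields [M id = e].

S
U
when cond do S
when cond do M
when cond do { L }
when cond do { S }
when cond do { M }
when cond do { id = e }

[S [U when cond do [S [M { [L [S [M id = e]]] }]]]]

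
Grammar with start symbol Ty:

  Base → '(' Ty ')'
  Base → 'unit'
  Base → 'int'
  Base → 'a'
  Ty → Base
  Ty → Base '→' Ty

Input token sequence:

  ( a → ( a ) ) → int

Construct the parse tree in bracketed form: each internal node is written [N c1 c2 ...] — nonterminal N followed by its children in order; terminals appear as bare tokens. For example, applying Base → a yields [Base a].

[Ty [Base ( [Ty [Base a] → [Ty [Base ( [Ty [Base a]] )]]] )] → [Ty [Base int]]]

Ty
Base → Ty
( Ty ) → Ty
( Base → Ty ) → Ty
( a → Ty ) → Ty
( a → Base ) → Ty
( a → ( Ty ) ) → Ty
( a → ( Base ) ) → Ty
( a → ( a ) ) → Ty
( a → ( a ) ) → Base
( a → ( a ) ) → int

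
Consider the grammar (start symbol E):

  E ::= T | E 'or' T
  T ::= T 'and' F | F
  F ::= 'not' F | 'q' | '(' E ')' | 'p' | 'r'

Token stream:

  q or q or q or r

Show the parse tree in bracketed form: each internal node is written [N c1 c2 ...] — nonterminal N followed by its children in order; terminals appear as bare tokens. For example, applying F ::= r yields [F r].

[E [E [E [E [T [F q]]] or [T [F q]]] or [T [F q]]] or [T [F r]]]

E
E or T
E or T or T
E or T or T or T
T or T or T or T
F or T or T or T
q or T or T or T
q or F or T or T
q or q or T or T
q or q or F or T
q or q or q or T
q or q or q or F
q or q or q or r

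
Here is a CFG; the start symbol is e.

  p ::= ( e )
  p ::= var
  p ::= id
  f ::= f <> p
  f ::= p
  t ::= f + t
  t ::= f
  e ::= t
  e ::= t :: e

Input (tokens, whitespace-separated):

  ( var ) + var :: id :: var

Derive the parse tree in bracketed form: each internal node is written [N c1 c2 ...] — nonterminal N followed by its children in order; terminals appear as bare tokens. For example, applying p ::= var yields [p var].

[e [t [f [p ( [e [t [f [p var]]]] )]] + [t [f [p var]]]] :: [e [t [f [p id]]] :: [e [t [f [p var]]]]]]

e
t :: e
f + t :: e
p + t :: e
( e ) + t :: e
( t ) + t :: e
( f ) + t :: e
( p ) + t :: e
( var ) + t :: e
( var ) + f :: e
( var ) + p :: e
( var ) + var :: e
( var ) + var :: t :: e
( var ) + var :: f :: e
( var ) + var :: p :: e
( var ) + var :: id :: e
( var ) + var :: id :: t
( var ) + var :: id :: f
( var ) + var :: id :: p
( var ) + var :: id :: var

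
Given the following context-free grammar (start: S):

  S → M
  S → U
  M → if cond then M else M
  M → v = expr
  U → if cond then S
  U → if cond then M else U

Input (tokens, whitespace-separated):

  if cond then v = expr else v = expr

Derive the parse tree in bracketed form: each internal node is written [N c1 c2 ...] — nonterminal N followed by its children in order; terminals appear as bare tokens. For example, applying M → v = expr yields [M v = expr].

[S [M if cond then [M v = expr] else [M v = expr]]]

S
M
if cond then M else M
if cond then v = expr else M
if cond then v = expr else v = expr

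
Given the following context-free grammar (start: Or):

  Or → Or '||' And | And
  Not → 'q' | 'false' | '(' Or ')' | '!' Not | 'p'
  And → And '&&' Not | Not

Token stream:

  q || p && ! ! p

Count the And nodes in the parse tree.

3

[Or [Or [And [Not q]]] || [And [And [Not p]] && [Not ! [Not ! [Not p]]]]]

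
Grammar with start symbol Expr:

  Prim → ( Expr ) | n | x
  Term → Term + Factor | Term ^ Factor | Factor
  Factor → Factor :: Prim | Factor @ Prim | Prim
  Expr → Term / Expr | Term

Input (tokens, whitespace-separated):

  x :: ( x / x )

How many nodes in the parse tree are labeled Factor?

[Expr [Term [Factor [Factor [Prim x]] :: [Prim ( [Expr [Term [Factor [Prim x]]] / [Expr [Term [Factor [Prim x]]]]] )]]]]

4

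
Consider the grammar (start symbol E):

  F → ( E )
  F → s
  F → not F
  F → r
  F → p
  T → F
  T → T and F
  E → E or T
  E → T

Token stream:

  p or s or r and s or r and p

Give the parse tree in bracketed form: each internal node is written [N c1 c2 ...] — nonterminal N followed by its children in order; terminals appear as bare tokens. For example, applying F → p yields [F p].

E
E or T
E or T or T
E or T or T or T
T or T or T or T
F or T or T or T
p or T or T or T
p or F or T or T
p or s or T or T
p or s or T and F or T
p or s or F and F or T
p or s or r and F or T
p or s or r and s or T
p or s or r and s or T and F
p or s or r and s or F and F
p or s or r and s or r and F
p or s or r and s or r and p

[E [E [E [E [T [F p]]] or [T [F s]]] or [T [T [F r]] and [F s]]] or [T [T [F r]] and [F p]]]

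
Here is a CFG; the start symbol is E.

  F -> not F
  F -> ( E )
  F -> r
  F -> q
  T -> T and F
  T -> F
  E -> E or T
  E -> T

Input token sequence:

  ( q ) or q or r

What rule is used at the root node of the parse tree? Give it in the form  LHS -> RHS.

[E [E [E [T [F ( [E [T [F q]]] )]]] or [T [F q]]] or [T [F r]]]

E -> E or T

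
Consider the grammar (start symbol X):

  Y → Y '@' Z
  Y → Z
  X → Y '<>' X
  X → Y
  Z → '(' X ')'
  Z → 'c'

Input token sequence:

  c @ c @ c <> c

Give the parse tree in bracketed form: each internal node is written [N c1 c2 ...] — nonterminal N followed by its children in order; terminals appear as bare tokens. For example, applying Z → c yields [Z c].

X
Y <> X
Y @ Z <> X
Y @ Z @ Z <> X
Z @ Z @ Z <> X
c @ Z @ Z <> X
c @ c @ Z <> X
c @ c @ c <> X
c @ c @ c <> Y
c @ c @ c <> Z
c @ c @ c <> c

[X [Y [Y [Y [Z c]] @ [Z c]] @ [Z c]] <> [X [Y [Z c]]]]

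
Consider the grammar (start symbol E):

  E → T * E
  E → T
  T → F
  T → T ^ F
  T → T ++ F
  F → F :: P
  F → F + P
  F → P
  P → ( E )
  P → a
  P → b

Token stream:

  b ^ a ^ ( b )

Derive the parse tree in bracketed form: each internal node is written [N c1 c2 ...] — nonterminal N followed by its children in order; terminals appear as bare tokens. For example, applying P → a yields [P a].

[E [T [T [T [F [P b]]] ^ [F [P a]]] ^ [F [P ( [E [T [F [P b]]]] )]]]]

E
T
T ^ F
T ^ F ^ F
F ^ F ^ F
P ^ F ^ F
b ^ F ^ F
b ^ P ^ F
b ^ a ^ F
b ^ a ^ P
b ^ a ^ ( E )
b ^ a ^ ( T )
b ^ a ^ ( F )
b ^ a ^ ( P )
b ^ a ^ ( b )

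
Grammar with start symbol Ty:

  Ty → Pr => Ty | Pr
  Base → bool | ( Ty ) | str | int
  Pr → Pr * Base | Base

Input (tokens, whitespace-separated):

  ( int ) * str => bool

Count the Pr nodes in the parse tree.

4

[Ty [Pr [Pr [Base ( [Ty [Pr [Base int]]] )]] * [Base str]] => [Ty [Pr [Base bool]]]]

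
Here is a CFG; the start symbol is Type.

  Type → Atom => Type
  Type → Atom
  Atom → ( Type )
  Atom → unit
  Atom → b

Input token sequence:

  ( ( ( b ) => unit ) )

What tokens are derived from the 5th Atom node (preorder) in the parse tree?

[Type [Atom ( [Type [Atom ( [Type [Atom ( [Type [Atom b]] )] => [Type [Atom unit]]] )]] )]]

unit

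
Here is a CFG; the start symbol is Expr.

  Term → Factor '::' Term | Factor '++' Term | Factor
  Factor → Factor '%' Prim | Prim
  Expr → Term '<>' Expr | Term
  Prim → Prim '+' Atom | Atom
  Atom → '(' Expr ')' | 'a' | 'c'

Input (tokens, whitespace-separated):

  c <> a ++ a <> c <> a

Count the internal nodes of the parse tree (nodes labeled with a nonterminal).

[Expr [Term [Factor [Prim [Atom c]]]] <> [Expr [Term [Factor [Prim [Atom a]]] ++ [Term [Factor [Prim [Atom a]]]]] <> [Expr [Term [Factor [Prim [Atom c]]]] <> [Expr [Term [Factor [Prim [Atom a]]]]]]]]

24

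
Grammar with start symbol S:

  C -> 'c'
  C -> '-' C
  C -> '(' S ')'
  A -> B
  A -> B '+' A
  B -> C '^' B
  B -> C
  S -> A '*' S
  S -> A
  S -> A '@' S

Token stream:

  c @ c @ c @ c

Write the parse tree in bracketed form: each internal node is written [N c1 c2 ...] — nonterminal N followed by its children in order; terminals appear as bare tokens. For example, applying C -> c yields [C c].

[S [A [B [C c]]] @ [S [A [B [C c]]] @ [S [A [B [C c]]] @ [S [A [B [C c]]]]]]]

S
A @ S
B @ S
C @ S
c @ S
c @ A @ S
c @ B @ S
c @ C @ S
c @ c @ S
c @ c @ A @ S
c @ c @ B @ S
c @ c @ C @ S
c @ c @ c @ S
c @ c @ c @ A
c @ c @ c @ B
c @ c @ c @ C
c @ c @ c @ c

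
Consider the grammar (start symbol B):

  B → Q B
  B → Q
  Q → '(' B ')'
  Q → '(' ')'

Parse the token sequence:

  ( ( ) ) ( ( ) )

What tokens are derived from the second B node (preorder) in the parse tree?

[B [Q ( [B [Q ( )]] )] [B [Q ( [B [Q ( )]] )]]]

( )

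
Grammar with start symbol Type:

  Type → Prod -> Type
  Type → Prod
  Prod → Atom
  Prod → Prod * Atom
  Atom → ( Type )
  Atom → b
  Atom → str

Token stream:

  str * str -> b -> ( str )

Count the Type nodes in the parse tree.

4

[Type [Prod [Prod [Atom str]] * [Atom str]] -> [Type [Prod [Atom b]] -> [Type [Prod [Atom ( [Type [Prod [Atom str]]] )]]]]]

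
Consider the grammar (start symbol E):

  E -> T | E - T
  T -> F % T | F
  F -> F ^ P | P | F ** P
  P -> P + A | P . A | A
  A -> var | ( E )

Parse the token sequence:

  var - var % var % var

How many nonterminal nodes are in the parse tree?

[E [E [T [F [P [A var]]]]] - [T [F [P [A var]]] % [T [F [P [A var]]] % [T [F [P [A var]]]]]]]

18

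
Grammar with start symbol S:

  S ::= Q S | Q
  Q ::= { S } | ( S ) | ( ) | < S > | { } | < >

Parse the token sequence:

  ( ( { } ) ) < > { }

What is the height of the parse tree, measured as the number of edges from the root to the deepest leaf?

6

[S [Q ( [S [Q ( [S [Q { }]] )]] )] [S [Q < >] [S [Q { }]]]]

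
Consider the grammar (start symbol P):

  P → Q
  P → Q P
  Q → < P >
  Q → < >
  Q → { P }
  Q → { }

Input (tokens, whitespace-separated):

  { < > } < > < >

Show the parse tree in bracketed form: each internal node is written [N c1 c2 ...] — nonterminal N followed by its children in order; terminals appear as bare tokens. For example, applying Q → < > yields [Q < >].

P
Q P
{ P } P
{ Q } P
{ < > } P
{ < > } Q P
{ < > } < > P
{ < > } < > Q
{ < > } < > < >

[P [Q { [P [Q < >]] }] [P [Q < >] [P [Q < >]]]]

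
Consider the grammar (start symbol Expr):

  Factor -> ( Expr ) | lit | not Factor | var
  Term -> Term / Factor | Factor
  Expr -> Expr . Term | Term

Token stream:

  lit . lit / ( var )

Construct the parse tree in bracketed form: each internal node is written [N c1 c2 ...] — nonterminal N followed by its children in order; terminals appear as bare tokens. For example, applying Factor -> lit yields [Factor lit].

Expr
Expr . Term
Term . Term
Factor . Term
lit . Term
lit . Term / Factor
lit . Factor / Factor
lit . lit / Factor
lit . lit / ( Expr )
lit . lit / ( Term )
lit . lit / ( Factor )
lit . lit / ( var )

[Expr [Expr [Term [Factor lit]]] . [Term [Term [Factor lit]] / [Factor ( [Expr [Term [Factor var]]] )]]]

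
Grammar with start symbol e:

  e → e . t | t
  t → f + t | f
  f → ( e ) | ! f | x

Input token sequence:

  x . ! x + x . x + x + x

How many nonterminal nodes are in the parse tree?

[e [e [e [t [f x]]] . [t [f ! [f x]] + [t [f x]]]] . [t [f x] + [t [f x] + [t [f x]]]]]

16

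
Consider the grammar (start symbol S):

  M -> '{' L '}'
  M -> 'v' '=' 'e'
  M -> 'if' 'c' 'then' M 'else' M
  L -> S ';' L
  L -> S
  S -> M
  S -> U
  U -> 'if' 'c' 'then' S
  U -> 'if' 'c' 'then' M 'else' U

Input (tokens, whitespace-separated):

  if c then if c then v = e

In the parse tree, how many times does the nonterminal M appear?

[S [U if c then [S [U if c then [S [M v = e]]]]]]

1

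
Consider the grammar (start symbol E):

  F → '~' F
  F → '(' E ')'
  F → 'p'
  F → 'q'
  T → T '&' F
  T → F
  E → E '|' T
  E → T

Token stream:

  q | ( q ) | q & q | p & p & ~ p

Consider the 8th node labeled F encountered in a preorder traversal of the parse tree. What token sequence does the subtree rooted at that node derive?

[E [E [E [E [T [F q]]] | [T [F ( [E [T [F q]]] )]]] | [T [T [F q]] & [F q]]] | [T [T [T [F p]] & [F p]] & [F ~ [F p]]]]

~ p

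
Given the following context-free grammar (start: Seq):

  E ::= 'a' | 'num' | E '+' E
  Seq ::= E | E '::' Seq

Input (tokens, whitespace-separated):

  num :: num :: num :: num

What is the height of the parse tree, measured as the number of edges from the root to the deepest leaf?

[Seq [E num] :: [Seq [E num] :: [Seq [E num] :: [Seq [E num]]]]]

5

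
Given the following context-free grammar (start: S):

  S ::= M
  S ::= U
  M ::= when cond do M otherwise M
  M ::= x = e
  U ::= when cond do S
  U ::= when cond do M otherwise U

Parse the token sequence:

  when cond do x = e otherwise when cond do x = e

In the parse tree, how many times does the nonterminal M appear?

2

[S [U when cond do [M x = e] otherwise [U when cond do [S [M x = e]]]]]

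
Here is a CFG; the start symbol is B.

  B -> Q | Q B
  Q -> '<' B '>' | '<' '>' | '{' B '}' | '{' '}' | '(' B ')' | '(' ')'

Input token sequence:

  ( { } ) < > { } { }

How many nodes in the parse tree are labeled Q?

[B [Q ( [B [Q { }]] )] [B [Q < >] [B [Q { }] [B [Q { }]]]]]

5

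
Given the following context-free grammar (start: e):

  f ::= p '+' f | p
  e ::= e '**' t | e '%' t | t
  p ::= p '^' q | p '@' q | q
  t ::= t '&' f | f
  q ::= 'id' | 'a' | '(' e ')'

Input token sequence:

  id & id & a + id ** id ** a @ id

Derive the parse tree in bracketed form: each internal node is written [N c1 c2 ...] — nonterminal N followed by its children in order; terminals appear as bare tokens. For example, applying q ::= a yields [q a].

[e [e [e [t [t [t [f [p [q id]]]] & [f [p [q id]]]] & [f [p [q a]] + [f [p [q id]]]]]] ** [t [f [p [q id]]]]] ** [t [f [p [p [q a]] @ [q id]]]]]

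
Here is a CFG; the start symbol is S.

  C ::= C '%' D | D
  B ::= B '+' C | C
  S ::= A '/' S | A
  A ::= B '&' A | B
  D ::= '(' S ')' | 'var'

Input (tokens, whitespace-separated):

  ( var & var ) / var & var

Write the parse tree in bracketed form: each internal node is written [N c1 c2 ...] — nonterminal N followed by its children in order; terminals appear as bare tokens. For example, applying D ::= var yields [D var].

S
A / S
B / S
C / S
D / S
( S ) / S
( A ) / S
( B & A ) / S
( C & A ) / S
( D & A ) / S
( var & A ) / S
( var & B ) / S
( var & C ) / S
( var & D ) / S
( var & var ) / S
( var & var ) / A
( var & var ) / B & A
( var & var ) / C & A
( var & var ) / D & A
( var & var ) / var & A
( var & var ) / var & B
( var & var ) / var & C
( var & var ) / var & D
( var & var ) / var & var

[S [A [B [C [D ( [S [A [B [C [D var]]] & [A [B [C [D var]]]]]] )]]]] / [S [A [B [C [D var]]] & [A [B [C [D var]]]]]]]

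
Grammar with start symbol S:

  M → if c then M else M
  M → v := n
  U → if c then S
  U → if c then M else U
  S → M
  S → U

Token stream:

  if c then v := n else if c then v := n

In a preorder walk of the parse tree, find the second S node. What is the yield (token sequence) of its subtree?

[S [U if c then [M v := n] else [U if c then [S [M v := n]]]]]

v := n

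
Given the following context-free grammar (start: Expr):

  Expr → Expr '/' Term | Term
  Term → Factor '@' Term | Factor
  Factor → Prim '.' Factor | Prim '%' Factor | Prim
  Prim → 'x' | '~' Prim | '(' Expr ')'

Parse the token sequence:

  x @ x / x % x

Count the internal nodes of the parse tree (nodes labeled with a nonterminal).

[Expr [Expr [Term [Factor [Prim x]] @ [Term [Factor [Prim x]]]]] / [Term [Factor [Prim x] % [Factor [Prim x]]]]]

13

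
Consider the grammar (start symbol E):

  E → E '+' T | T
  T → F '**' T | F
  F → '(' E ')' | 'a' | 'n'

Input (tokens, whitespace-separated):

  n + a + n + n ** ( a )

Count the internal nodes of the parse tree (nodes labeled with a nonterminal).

[E [E [E [E [T [F n]]] + [T [F a]]] + [T [F n]]] + [T [F n] ** [T [F ( [E [T [F a]]] )]]]]

17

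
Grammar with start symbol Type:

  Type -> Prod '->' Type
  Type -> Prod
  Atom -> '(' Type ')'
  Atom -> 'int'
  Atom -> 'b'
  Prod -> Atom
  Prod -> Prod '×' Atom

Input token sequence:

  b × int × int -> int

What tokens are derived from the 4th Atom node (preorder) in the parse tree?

[Type [Prod [Prod [Prod [Atom b]] × [Atom int]] × [Atom int]] -> [Type [Prod [Atom int]]]]

int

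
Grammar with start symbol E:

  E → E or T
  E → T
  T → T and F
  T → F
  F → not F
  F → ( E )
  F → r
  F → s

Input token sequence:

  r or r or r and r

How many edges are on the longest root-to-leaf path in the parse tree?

[E [E [E [T [F r]]] or [T [F r]]] or [T [T [F r]] and [F r]]]

5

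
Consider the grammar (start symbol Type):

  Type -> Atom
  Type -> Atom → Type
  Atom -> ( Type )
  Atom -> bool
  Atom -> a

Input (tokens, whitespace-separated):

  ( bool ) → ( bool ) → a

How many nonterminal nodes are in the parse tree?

[Type [Atom ( [Type [Atom bool]] )] → [Type [Atom ( [Type [Atom bool]] )] → [Type [Atom a]]]]

10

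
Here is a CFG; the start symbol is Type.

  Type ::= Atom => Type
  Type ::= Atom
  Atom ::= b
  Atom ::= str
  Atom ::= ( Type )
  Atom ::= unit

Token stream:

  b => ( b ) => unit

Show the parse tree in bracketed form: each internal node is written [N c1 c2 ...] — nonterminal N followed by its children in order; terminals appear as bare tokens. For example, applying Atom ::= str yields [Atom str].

[Type [Atom b] => [Type [Atom ( [Type [Atom b]] )] => [Type [Atom unit]]]]

Type
Atom => Type
b => Type
b => Atom => Type
b => ( Type ) => Type
b => ( Atom ) => Type
b => ( b ) => Type
b => ( b ) => Atom
b => ( b ) => unit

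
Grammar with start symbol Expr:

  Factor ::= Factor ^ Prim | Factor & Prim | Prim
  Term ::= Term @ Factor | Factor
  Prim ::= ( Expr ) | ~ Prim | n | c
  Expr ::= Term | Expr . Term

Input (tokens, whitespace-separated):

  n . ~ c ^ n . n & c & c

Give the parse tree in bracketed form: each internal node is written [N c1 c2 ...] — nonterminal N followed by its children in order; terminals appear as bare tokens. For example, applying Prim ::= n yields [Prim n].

[Expr [Expr [Expr [Term [Factor [Prim n]]]] . [Term [Factor [Factor [Prim ~ [Prim c]]] ^ [Prim n]]]] . [Term [Factor [Factor [Factor [Prim n]] & [Prim c]] & [Prim c]]]]

Expr
Expr . Term
Expr . Term . Term
Term . Term . Term
Factor . Term . Term
Prim . Term . Term
n . Term . Term
n . Factor . Term
n . Factor ^ Prim . Term
n . Prim ^ Prim . Term
n . ~ Prim ^ Prim . Term
n . ~ c ^ Prim . Term
n . ~ c ^ n . Term
n . ~ c ^ n . Factor
n . ~ c ^ n . Factor & Prim
n . ~ c ^ n . Factor & Prim & Prim
n . ~ c ^ n . Prim & Prim & Prim
n . ~ c ^ n . n & Prim & Prim
n . ~ c ^ n . n & c & Prim
n . ~ c ^ n . n & c & c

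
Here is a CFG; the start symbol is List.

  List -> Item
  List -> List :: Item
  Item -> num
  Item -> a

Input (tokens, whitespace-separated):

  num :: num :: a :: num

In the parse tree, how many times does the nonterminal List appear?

4

[List [List [List [List [Item num]] :: [Item num]] :: [Item a]] :: [Item num]]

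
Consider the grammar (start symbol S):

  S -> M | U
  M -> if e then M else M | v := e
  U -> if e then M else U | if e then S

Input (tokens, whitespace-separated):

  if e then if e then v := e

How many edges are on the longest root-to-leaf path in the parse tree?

[S [U if e then [S [U if e then [S [M v := e]]]]]]

6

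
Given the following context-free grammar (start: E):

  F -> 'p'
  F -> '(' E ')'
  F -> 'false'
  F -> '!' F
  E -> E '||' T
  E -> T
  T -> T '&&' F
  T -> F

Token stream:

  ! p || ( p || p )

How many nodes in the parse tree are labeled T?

[E [E [T [F ! [F p]]]] || [T [F ( [E [E [T [F p]]] || [T [F p]]] )]]]

4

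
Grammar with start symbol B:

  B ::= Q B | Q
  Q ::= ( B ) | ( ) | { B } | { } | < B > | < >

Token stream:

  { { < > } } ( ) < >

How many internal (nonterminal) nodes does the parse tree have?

10

[B [Q { [B [Q { [B [Q < >]] }]] }] [B [Q ( )] [B [Q < >]]]]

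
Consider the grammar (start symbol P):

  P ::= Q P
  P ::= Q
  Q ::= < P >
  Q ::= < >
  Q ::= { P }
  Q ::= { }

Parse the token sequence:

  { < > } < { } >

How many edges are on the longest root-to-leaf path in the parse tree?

[P [Q { [P [Q < >]] }] [P [Q < [P [Q { }]] >]]]

5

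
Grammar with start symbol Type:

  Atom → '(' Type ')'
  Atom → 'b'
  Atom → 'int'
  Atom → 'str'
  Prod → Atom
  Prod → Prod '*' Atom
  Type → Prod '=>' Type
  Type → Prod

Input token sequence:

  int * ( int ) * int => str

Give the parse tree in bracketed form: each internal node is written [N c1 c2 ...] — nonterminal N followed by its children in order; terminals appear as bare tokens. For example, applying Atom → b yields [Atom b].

[Type [Prod [Prod [Prod [Atom int]] * [Atom ( [Type [Prod [Atom int]]] )]] * [Atom int]] => [Type [Prod [Atom str]]]]

Type
Prod => Type
Prod * Atom => Type
Prod * Atom * Atom => Type
Atom * Atom * Atom => Type
int * Atom * Atom => Type
int * ( Type ) * Atom => Type
int * ( Prod ) * Atom => Type
int * ( Atom ) * Atom => Type
int * ( int ) * Atom => Type
int * ( int ) * int => Type
int * ( int ) * int => Prod
int * ( int ) * int => Atom
int * ( int ) * int => str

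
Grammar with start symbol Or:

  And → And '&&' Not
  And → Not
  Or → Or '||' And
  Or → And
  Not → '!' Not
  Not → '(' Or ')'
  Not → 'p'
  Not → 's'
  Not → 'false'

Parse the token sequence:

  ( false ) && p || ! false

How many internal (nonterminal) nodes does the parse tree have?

12

[Or [Or [And [And [Not ( [Or [And [Not false]]] )]] && [Not p]]] || [And [Not ! [Not false]]]]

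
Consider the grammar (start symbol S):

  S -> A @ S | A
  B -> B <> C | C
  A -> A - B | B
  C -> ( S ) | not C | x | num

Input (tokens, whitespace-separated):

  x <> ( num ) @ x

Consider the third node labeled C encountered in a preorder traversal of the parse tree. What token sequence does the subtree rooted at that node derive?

num

[S [A [B [B [C x]] <> [C ( [S [A [B [C num]]]] )]]] @ [S [A [B [C x]]]]]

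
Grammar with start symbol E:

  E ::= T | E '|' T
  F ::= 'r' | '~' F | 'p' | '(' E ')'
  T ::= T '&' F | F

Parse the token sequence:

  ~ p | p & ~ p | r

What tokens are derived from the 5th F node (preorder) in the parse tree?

p

[E [E [E [T [F ~ [F p]]]] | [T [T [F p]] & [F ~ [F p]]]] | [T [F r]]]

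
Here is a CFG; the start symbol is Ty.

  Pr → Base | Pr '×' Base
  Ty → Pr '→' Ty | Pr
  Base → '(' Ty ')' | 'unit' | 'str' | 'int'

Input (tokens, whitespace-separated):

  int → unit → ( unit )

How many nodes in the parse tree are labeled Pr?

4

[Ty [Pr [Base int]] → [Ty [Pr [Base unit]] → [Ty [Pr [Base ( [Ty [Pr [Base unit]]] )]]]]]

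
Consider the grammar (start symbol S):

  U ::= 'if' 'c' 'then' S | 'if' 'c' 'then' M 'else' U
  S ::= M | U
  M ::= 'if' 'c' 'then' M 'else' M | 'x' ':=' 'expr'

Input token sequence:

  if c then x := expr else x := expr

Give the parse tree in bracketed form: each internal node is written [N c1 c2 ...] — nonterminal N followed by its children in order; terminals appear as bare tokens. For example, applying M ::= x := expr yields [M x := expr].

[S [M if c then [M x := expr] else [M x := expr]]]

S
M
if c then M else M
if c then x := expr else M
if c then x := expr else x := expr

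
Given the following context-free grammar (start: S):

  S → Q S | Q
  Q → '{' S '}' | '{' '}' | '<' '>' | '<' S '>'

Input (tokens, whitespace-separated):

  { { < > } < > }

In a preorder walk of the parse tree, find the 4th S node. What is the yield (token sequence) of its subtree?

< >

[S [Q { [S [Q { [S [Q < >]] }] [S [Q < >]]] }]]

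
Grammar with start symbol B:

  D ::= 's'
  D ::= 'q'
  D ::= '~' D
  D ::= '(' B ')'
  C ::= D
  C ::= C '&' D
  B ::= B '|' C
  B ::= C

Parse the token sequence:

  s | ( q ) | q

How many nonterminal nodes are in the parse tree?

[B [B [B [C [D s]]] | [C [D ( [B [C [D q]]] )]]] | [C [D q]]]

12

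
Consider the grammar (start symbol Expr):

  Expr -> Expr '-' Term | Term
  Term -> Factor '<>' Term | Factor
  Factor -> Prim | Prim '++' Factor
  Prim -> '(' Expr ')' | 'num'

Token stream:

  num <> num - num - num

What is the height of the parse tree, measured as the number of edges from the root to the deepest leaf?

7

[Expr [Expr [Expr [Term [Factor [Prim num]] <> [Term [Factor [Prim num]]]]] - [Term [Factor [Prim num]]]] - [Term [Factor [Prim num]]]]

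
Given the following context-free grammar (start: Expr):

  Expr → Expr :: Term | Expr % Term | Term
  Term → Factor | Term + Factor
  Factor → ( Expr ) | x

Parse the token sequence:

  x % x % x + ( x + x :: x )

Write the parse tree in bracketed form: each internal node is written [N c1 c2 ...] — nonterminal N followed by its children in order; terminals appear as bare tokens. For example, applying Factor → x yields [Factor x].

[Expr [Expr [Expr [Term [Factor x]]] % [Term [Factor x]]] % [Term [Term [Factor x]] + [Factor ( [Expr [Expr [Term [Term [Factor x]] + [Factor x]]] :: [Term [Factor x]]] )]]]

Expr
Expr % Term
Expr % Term % Term
Term % Term % Term
Factor % Term % Term
x % Term % Term
x % Factor % Term
x % x % Term
x % x % Term + Factor
x % x % Factor + Factor
x % x % x + Factor
x % x % x + ( Expr )
x % x % x + ( Expr :: Term )
x % x % x + ( Term :: Term )
x % x % x + ( Term + Factor :: Term )
x % x % x + ( Factor + Factor :: Term )
x % x % x + ( x + Factor :: Term )
x % x % x + ( x + x :: Term )
x % x % x + ( x + x :: Factor )
x % x % x + ( x + x :: x )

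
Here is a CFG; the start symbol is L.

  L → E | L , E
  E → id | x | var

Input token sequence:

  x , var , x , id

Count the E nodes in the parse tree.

4

[L [L [L [L [E x]] , [E var]] , [E x]] , [E id]]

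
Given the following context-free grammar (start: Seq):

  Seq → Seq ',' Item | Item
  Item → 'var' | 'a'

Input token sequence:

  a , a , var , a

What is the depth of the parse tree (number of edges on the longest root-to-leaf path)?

[Seq [Seq [Seq [Seq [Item a]] , [Item a]] , [Item var]] , [Item a]]

5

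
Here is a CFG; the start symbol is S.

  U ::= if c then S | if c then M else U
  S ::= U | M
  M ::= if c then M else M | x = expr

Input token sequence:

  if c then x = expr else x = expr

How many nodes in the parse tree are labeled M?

3

[S [M if c then [M x = expr] else [M x = expr]]]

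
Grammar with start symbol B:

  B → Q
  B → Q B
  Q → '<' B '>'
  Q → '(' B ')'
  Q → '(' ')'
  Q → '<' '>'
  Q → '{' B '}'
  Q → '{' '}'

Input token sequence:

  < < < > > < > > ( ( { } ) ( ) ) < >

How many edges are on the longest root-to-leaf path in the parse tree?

7

[B [Q < [B [Q < [B [Q < >]] >] [B [Q < >]]] >] [B [Q ( [B [Q ( [B [Q { }]] )] [B [Q ( )]]] )] [B [Q < >]]]]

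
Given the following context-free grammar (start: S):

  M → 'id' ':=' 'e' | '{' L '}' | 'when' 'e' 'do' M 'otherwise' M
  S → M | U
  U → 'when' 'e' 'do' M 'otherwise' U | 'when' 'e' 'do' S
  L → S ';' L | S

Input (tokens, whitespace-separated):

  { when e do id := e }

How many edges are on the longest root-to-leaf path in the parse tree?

7

[S [M { [L [S [U when e do [S [M id := e]]]]] }]]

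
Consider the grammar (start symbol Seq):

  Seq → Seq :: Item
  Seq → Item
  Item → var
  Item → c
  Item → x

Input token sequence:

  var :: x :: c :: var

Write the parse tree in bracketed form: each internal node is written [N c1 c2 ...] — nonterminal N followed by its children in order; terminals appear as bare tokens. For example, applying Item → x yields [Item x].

Seq
Seq :: Item
Seq :: Item :: Item
Seq :: Item :: Item :: Item
Item :: Item :: Item :: Item
var :: Item :: Item :: Item
var :: x :: Item :: Item
var :: x :: c :: Item
var :: x :: c :: var

[Seq [Seq [Seq [Seq [Item var]] :: [Item x]] :: [Item c]] :: [Item var]]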